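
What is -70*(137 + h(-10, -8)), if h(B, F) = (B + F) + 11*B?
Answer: -630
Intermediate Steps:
h(B, F) = F + 12*B
-70*(137 + h(-10, -8)) = -70*(137 + (-8 + 12*(-10))) = -70*(137 + (-8 - 120)) = -70*(137 - 128) = -70*9 = -630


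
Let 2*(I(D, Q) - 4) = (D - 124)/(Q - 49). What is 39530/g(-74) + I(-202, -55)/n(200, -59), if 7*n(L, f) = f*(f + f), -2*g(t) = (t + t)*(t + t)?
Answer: -3572153623/991221712 ≈ -3.6038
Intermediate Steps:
g(t) = -2*t² (g(t) = -(t + t)*(t + t)/2 = -2*t*2*t/2 = -2*t²)
I(D, Q) = 4 + (-124 + D)/(2*(-49 + Q)) (I(D, Q) = 4 + ((D - 124)/(Q - 49))/2 = 4 + ((-124 + D)/(-49 + Q))/2 = 4 + (-124 + D)/(2*(-49 + Q)))
n(L, f) = 2*f²/7 (n(L, f) = (f*(f + f))/7 = (f*(2*f))/7 = (2*f²)/7 = 2*f²/7)
39530/g(-74) + I(-202, -55)/n(200, -59) = 39530/((-2*(-74)²)) + ((-516 - 202 + 8*(-55))/(2*(-49 - 55)))/(((2/7)*(-59)²)) = 39530/((-2*5476)) + ((½)*(-516 - 202 - 440)/(-104))/(((2/7)*3481)) = 39530/(-10952) + ((½)*(-1/104)*(-1158))/(6962/7) = 39530*(-1/10952) + (579/104)*(7/6962) = -19765/5476 + 4053/724048 = -3572153623/991221712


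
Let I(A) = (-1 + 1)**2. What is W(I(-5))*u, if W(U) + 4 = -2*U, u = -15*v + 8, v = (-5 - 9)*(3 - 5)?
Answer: 1648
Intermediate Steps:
v = 28 (v = -14*(-2) = 28)
I(A) = 0 (I(A) = 0**2 = 0)
u = -412 (u = -15*28 + 8 = -420 + 8 = -412)
W(U) = -4 - 2*U
W(I(-5))*u = (-4 - 2*0)*(-412) = (-4 + 0)*(-412) = -4*(-412) = 1648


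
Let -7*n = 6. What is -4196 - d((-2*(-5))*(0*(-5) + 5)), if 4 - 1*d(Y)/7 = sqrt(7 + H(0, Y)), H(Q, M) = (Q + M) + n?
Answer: -4224 + sqrt(2751) ≈ -4171.5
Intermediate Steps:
n = -6/7 (n = -1/7*6 = -6/7 ≈ -0.85714)
H(Q, M) = -6/7 + M + Q (H(Q, M) = (Q + M) - 6/7 = (M + Q) - 6/7 = -6/7 + M + Q)
d(Y) = 28 - 7*sqrt(43/7 + Y) (d(Y) = 28 - 7*sqrt(7 + (-6/7 + Y + 0)) = 28 - 7*sqrt(7 + (-6/7 + Y)) = 28 - 7*sqrt(43/7 + Y))
-4196 - d((-2*(-5))*(0*(-5) + 5)) = -4196 - (28 - sqrt(301 + 49*((-2*(-5))*(0*(-5) + 5)))) = -4196 - (28 - sqrt(301 + 49*(10*(0 + 5)))) = -4196 - (28 - sqrt(301 + 49*(10*5))) = -4196 - (28 - sqrt(301 + 49*50)) = -4196 - (28 - sqrt(301 + 2450)) = -4196 - (28 - sqrt(2751)) = -4196 + (-28 + sqrt(2751)) = -4224 + sqrt(2751)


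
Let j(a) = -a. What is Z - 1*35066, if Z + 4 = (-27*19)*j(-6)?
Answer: -38148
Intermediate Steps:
Z = -3082 (Z = -4 + (-27*19)*(-1*(-6)) = -4 - 513*6 = -4 - 3078 = -3082)
Z - 1*35066 = -3082 - 1*35066 = -3082 - 35066 = -38148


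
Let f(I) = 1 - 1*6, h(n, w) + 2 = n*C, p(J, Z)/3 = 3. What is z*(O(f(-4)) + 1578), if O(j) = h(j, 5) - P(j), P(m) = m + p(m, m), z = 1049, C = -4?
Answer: 1670008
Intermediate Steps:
p(J, Z) = 9 (p(J, Z) = 3*3 = 9)
h(n, w) = -2 - 4*n (h(n, w) = -2 + n*(-4) = -2 - 4*n)
P(m) = 9 + m (P(m) = m + 9 = 9 + m)
f(I) = -5 (f(I) = 1 - 6 = -5)
O(j) = -11 - 5*j (O(j) = (-2 - 4*j) - (9 + j) = (-2 - 4*j) + (-9 - j) = -11 - 5*j)
z*(O(f(-4)) + 1578) = 1049*((-11 - 5*(-5)) + 1578) = 1049*((-11 + 25) + 1578) = 1049*(14 + 1578) = 1049*1592 = 1670008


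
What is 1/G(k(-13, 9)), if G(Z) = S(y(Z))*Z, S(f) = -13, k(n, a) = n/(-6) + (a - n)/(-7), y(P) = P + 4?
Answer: 42/533 ≈ 0.078799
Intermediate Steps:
y(P) = 4 + P
k(n, a) = -a/7 - n/42 (k(n, a) = n*(-⅙) + (a - n)*(-⅐) = -n/6 + (-a/7 + n/7) = -a/7 - n/42)
G(Z) = -13*Z
1/G(k(-13, 9)) = 1/(-13*(-⅐*9 - 1/42*(-13))) = 1/(-13*(-9/7 + 13/42)) = 1/(-13*(-41/42)) = 1/(533/42) = 42/533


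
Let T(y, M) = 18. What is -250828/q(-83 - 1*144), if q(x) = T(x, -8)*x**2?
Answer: -125414/463761 ≈ -0.27043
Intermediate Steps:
q(x) = 18*x**2
-250828/q(-83 - 1*144) = -250828*1/(18*(-83 - 1*144)**2) = -250828*1/(18*(-83 - 144)**2) = -250828/(18*(-227)**2) = -250828/(18*51529) = -250828/927522 = -250828*1/927522 = -125414/463761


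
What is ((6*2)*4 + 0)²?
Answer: 2304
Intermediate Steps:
((6*2)*4 + 0)² = (12*4 + 0)² = (48 + 0)² = 48² = 2304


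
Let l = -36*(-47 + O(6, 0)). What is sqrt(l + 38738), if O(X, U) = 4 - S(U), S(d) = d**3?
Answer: sqrt(40286) ≈ 200.71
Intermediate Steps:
O(X, U) = 4 - U**3
l = 1548 (l = -36*(-47 + (4 - 1*0**3)) = -36*(-47 + (4 - 1*0)) = -36*(-47 + (4 + 0)) = -36*(-47 + 4) = -36*(-43) = 1548)
sqrt(l + 38738) = sqrt(1548 + 38738) = sqrt(40286)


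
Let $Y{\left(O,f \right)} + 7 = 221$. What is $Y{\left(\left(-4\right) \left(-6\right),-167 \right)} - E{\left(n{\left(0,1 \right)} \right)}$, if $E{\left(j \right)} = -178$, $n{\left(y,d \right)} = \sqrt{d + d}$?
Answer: $392$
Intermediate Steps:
$n{\left(y,d \right)} = \sqrt{2} \sqrt{d}$ ($n{\left(y,d \right)} = \sqrt{2 d} = \sqrt{2} \sqrt{d}$)
$Y{\left(O,f \right)} = 214$ ($Y{\left(O,f \right)} = -7 + 221 = 214$)
$Y{\left(\left(-4\right) \left(-6\right),-167 \right)} - E{\left(n{\left(0,1 \right)} \right)} = 214 - -178 = 214 + 178 = 392$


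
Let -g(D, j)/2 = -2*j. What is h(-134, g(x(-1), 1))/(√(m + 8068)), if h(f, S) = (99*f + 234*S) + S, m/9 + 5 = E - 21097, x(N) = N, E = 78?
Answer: 6163*I*√45287/45287 ≈ 28.96*I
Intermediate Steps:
g(D, j) = 4*j (g(D, j) = -(-4)*j = 4*j)
m = -189216 (m = -45 + 9*(78 - 21097) = -45 + 9*(-21019) = -45 - 189171 = -189216)
h(f, S) = 99*f + 235*S
h(-134, g(x(-1), 1))/(√(m + 8068)) = (99*(-134) + 235*(4*1))/(√(-189216 + 8068)) = (-13266 + 235*4)/(√(-181148)) = (-13266 + 940)/((2*I*√45287)) = -(-6163)*I*√45287/45287 = 6163*I*√45287/45287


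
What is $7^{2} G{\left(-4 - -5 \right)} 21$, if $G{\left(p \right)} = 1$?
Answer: $1029$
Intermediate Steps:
$7^{2} G{\left(-4 - -5 \right)} 21 = 7^{2} \cdot 1 \cdot 21 = 49 \cdot 1 \cdot 21 = 49 \cdot 21 = 1029$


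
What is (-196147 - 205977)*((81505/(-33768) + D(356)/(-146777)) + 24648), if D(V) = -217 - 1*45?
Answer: -12280117848102191029/1239091434 ≈ -9.9106e+9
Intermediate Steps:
D(V) = -262 (D(V) = -217 - 45 = -262)
(-196147 - 205977)*((81505/(-33768) + D(356)/(-146777)) + 24648) = (-196147 - 205977)*((81505/(-33768) - 262/(-146777)) + 24648) = -402124*((81505*(-1/33768) - 262*(-1/146777)) + 24648) = -402124*((-81505/33768 + 262/146777) + 24648) = -402124*(-11954212169/4956365736 + 24648) = -402124*122152548448759/4956365736 = -12280117848102191029/1239091434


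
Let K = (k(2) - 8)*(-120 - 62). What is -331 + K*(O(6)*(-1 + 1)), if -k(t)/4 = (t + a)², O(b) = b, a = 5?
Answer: -331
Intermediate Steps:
k(t) = -4*(5 + t)² (k(t) = -4*(t + 5)² = -4*(5 + t)²)
K = 37128 (K = (-4*(5 + 2)² - 8)*(-120 - 62) = (-4*7² - 8)*(-182) = (-4*49 - 8)*(-182) = (-196 - 8)*(-182) = -204*(-182) = 37128)
-331 + K*(O(6)*(-1 + 1)) = -331 + 37128*(6*(-1 + 1)) = -331 + 37128*(6*0) = -331 + 37128*0 = -331 + 0 = -331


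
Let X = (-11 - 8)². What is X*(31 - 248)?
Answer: -78337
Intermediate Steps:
X = 361 (X = (-19)² = 361)
X*(31 - 248) = 361*(31 - 248) = 361*(-217) = -78337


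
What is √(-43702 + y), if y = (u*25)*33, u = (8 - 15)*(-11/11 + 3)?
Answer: 2*I*√13813 ≈ 235.06*I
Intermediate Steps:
u = -14 (u = -7*(-11*1/11 + 3) = -7*(-1 + 3) = -7*2 = -14)
y = -11550 (y = -14*25*33 = -350*33 = -11550)
√(-43702 + y) = √(-43702 - 11550) = √(-55252) = 2*I*√13813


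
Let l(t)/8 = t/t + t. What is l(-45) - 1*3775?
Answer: -4127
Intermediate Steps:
l(t) = 8 + 8*t (l(t) = 8*(t/t + t) = 8*(1 + t) = 8 + 8*t)
l(-45) - 1*3775 = (8 + 8*(-45)) - 1*3775 = (8 - 360) - 3775 = -352 - 3775 = -4127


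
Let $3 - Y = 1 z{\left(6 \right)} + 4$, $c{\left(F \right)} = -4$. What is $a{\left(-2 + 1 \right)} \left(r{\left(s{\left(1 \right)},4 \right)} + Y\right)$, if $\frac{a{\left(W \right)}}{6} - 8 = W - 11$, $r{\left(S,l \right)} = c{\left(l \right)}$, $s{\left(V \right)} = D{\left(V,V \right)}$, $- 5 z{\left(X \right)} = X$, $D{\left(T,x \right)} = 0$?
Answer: $\frac{456}{5} \approx 91.2$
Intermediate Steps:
$z{\left(X \right)} = - \frac{X}{5}$
$s{\left(V \right)} = 0$
$r{\left(S,l \right)} = -4$
$Y = \frac{1}{5}$ ($Y = 3 - \left(1 \left(\left(- \frac{1}{5}\right) 6\right) + 4\right) = 3 - \left(1 \left(- \frac{6}{5}\right) + 4\right) = 3 - \left(- \frac{6}{5} + 4\right) = 3 - \frac{14}{5} = \frac{1}{5} \approx 0.2$)
$a{\left(W \right)} = -18 + 6 W$ ($a{\left(W \right)} = 48 + 6 \left(W - 11\right) = 48 + 6 \left(-11 + W\right) = 48 + \left(-66 + 6 W\right) = -18 + 6 W$)
$a{\left(-2 + 1 \right)} \left(r{\left(s{\left(1 \right)},4 \right)} + Y\right) = \left(-18 + 6 \left(-2 + 1\right)\right) \left(-4 + \frac{1}{5}\right) = \left(-18 + 6 \left(-1\right)\right) \left(- \frac{19}{5}\right) = \left(-18 - 6\right) \left(- \frac{19}{5}\right) = \left(-24\right) \left(- \frac{19}{5}\right) = \frac{456}{5}$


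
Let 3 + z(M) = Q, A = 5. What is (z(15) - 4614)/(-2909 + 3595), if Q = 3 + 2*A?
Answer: -2302/343 ≈ -6.7114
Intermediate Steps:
Q = 13 (Q = 3 + 2*5 = 3 + 10 = 13)
z(M) = 10 (z(M) = -3 + 13 = 10)
(z(15) - 4614)/(-2909 + 3595) = (10 - 4614)/(-2909 + 3595) = -4604/686 = -4604*1/686 = -2302/343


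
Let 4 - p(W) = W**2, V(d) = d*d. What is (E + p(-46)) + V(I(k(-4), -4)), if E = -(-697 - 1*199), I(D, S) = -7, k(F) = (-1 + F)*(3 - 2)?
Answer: -1167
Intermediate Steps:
k(F) = -1 + F (k(F) = (-1 + F)*1 = -1 + F)
E = 896 (E = -(-697 - 199) = -1*(-896) = 896)
V(d) = d**2
p(W) = 4 - W**2
(E + p(-46)) + V(I(k(-4), -4)) = (896 + (4 - 1*(-46)**2)) + (-7)**2 = (896 + (4 - 1*2116)) + 49 = (896 + (4 - 2116)) + 49 = (896 - 2112) + 49 = -1216 + 49 = -1167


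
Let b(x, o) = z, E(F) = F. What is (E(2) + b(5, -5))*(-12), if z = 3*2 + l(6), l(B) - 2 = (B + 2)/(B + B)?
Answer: -128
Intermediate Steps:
l(B) = 2 + (2 + B)/(2*B) (l(B) = 2 + (B + 2)/(B + B) = 2 + (2 + B)/((2*B)) = 2 + (2 + B)*(1/(2*B)) = 2 + (2 + B)/(2*B))
z = 26/3 (z = 3*2 + (5/2 + 1/6) = 6 + (5/2 + 1/6) = 6 + 8/3 = 26/3 ≈ 8.6667)
b(x, o) = 26/3
(E(2) + b(5, -5))*(-12) = (2 + 26/3)*(-12) = (32/3)*(-12) = -128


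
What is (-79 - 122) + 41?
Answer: -160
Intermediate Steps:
(-79 - 122) + 41 = -201 + 41 = -160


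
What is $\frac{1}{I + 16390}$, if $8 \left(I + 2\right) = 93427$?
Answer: $\frac{8}{224531} \approx 3.563 \cdot 10^{-5}$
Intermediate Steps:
$I = \frac{93411}{8}$ ($I = -2 + \frac{1}{8} \cdot 93427 = -2 + \frac{93427}{8} = \frac{93411}{8} \approx 11676.0$)
$\frac{1}{I + 16390} = \frac{1}{\frac{93411}{8} + 16390} = \frac{1}{\frac{224531}{8}} = \frac{8}{224531}$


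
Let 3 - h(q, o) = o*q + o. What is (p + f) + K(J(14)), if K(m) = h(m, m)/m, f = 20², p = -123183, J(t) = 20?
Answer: -2456077/20 ≈ -1.2280e+5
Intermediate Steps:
h(q, o) = 3 - o - o*q (h(q, o) = 3 - (o*q + o) = 3 - (o + o*q) = 3 + (-o - o*q) = 3 - o - o*q)
f = 400
K(m) = (3 - m - m²)/m (K(m) = (3 - m - m*m)/m = (3 - m - m²)/m)
(p + f) + K(J(14)) = (-123183 + 400) + (-1 - 1*20 + 3/20) = -122783 + (-1 - 20 + 3*(1/20)) = -122783 + (-1 - 20 + 3/20) = -122783 - 417/20 = -2456077/20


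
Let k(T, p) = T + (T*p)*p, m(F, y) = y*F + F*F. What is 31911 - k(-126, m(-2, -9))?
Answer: 93021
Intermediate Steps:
m(F, y) = F² + F*y (m(F, y) = F*y + F² = F² + F*y)
k(T, p) = T + T*p²
31911 - k(-126, m(-2, -9)) = 31911 - (-126)*(1 + (-2*(-2 - 9))²) = 31911 - (-126)*(1 + (-2*(-11))²) = 31911 - (-126)*(1 + 22²) = 31911 - (-126)*(1 + 484) = 31911 - (-126)*485 = 31911 - 1*(-61110) = 31911 + 61110 = 93021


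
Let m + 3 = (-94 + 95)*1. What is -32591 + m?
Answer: -32593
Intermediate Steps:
m = -2 (m = -3 + (-94 + 95)*1 = -3 + 1*1 = -3 + 1 = -2)
-32591 + m = -32591 - 2 = -32593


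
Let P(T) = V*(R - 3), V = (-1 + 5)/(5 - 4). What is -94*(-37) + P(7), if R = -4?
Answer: 3450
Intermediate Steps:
V = 4 (V = 4/1 = 4*1 = 4)
P(T) = -28 (P(T) = 4*(-4 - 3) = 4*(-7) = -28)
-94*(-37) + P(7) = -94*(-37) - 28 = 3478 - 28 = 3450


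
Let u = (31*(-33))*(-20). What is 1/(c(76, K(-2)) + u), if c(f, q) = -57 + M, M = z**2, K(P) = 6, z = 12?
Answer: 1/20547 ≈ 4.8669e-5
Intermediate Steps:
M = 144 (M = 12**2 = 144)
c(f, q) = 87 (c(f, q) = -57 + 144 = 87)
u = 20460 (u = -1023*(-20) = 20460)
1/(c(76, K(-2)) + u) = 1/(87 + 20460) = 1/20547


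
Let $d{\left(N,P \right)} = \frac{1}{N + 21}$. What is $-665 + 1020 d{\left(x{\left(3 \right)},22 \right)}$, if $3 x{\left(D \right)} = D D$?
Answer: $- \frac{1245}{2} \approx -622.5$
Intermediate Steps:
$x{\left(D \right)} = \frac{D^{2}}{3}$ ($x{\left(D \right)} = \frac{D D}{3} = \frac{D^{2}}{3}$)
$d{\left(N,P \right)} = \frac{1}{21 + N}$
$-665 + 1020 d{\left(x{\left(3 \right)},22 \right)} = -665 + \frac{1020}{21 + \frac{3^{2}}{3}} = -665 + \frac{1020}{21 + \frac{1}{3} \cdot 9} = -665 + \frac{1020}{21 + 3} = -665 + \frac{1020}{24} = -665 + 1020 \cdot \frac{1}{24} = -665 + \frac{85}{2} = - \frac{1245}{2}$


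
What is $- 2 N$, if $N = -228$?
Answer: $456$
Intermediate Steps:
$- 2 N = \left(-2\right) \left(-228\right) = 456$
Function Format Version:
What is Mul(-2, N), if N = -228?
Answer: 456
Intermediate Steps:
Mul(-2, N) = Mul(-2, -228) = 456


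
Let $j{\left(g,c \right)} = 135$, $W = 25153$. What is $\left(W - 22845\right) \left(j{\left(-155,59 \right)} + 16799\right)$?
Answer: $39083672$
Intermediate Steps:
$\left(W - 22845\right) \left(j{\left(-155,59 \right)} + 16799\right) = \left(25153 - 22845\right) \left(135 + 16799\right) = 2308 \cdot 16934 = 39083672$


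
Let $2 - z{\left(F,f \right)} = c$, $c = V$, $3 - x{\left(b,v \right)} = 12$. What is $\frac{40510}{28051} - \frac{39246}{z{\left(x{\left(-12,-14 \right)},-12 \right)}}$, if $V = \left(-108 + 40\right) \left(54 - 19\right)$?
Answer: $- \frac{167399121}{11136247} \approx -15.032$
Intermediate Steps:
$V = -2380$ ($V = \left(-68\right) 35 = -2380$)
$x{\left(b,v \right)} = -9$ ($x{\left(b,v \right)} = 3 - 12 = -9$)
$c = -2380$
$z{\left(F,f \right)} = 2382$ ($z{\left(F,f \right)} = 2 - -2380 = 2 + 2380 = 2382$)
$\frac{40510}{28051} - \frac{39246}{z{\left(x{\left(-12,-14 \right)},-12 \right)}} = \frac{40510}{28051} - \frac{39246}{2382} = 40510 \cdot \frac{1}{28051} - \frac{6541}{397} = \frac{40510}{28051} - \frac{6541}{397} = - \frac{167399121}{11136247}$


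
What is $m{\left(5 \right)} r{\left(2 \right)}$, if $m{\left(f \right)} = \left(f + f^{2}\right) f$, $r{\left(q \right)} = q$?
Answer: $300$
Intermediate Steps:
$m{\left(f \right)} = f \left(f + f^{2}\right)$
$m{\left(5 \right)} r{\left(2 \right)} = 5^{2} \left(1 + 5\right) 2 = 25 \cdot 6 \cdot 2 = 150 \cdot 2 = 300$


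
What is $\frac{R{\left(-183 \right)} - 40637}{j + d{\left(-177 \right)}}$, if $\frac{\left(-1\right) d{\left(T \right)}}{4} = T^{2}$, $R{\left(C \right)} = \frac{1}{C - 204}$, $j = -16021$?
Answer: $\frac{15726520}{54697419} \approx 0.28752$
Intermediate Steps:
$R{\left(C \right)} = \frac{1}{-204 + C}$
$d{\left(T \right)} = - 4 T^{2}$
$\frac{R{\left(-183 \right)} - 40637}{j + d{\left(-177 \right)}} = \frac{\frac{1}{-204 - 183} - 40637}{-16021 - 4 \left(-177\right)^{2}} = \frac{\frac{1}{-387} - 40637}{-16021 - 125316} = \frac{- \frac{1}{387} - 40637}{-16021 - 125316} = - \frac{15726520}{387 \left(-141337\right)} = \left(- \frac{15726520}{387}\right) \left(- \frac{1}{141337}\right) = \frac{15726520}{54697419}$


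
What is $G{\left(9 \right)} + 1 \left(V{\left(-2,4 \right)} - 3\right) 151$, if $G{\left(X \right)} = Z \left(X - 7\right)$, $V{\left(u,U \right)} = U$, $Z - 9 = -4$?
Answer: $161$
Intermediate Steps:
$Z = 5$ ($Z = 9 - 4 = 5$)
$G{\left(X \right)} = -35 + 5 X$ ($G{\left(X \right)} = 5 \left(X - 7\right) = 5 \left(-7 + X\right) = -35 + 5 X$)
$G{\left(9 \right)} + 1 \left(V{\left(-2,4 \right)} - 3\right) 151 = \left(-35 + 5 \cdot 9\right) + 1 \left(4 - 3\right) 151 = \left(-35 + 45\right) + 1 \cdot 1 \cdot 151 = 10 + 1 \cdot 151 = 10 + 151 = 161$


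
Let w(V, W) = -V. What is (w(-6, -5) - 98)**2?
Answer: 8464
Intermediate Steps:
(w(-6, -5) - 98)**2 = (-1*(-6) - 98)**2 = (6 - 98)**2 = (-92)**2 = 8464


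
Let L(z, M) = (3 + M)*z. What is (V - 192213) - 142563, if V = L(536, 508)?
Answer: -60880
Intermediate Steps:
L(z, M) = z*(3 + M)
V = 273896 (V = 536*(3 + 508) = 536*511 = 273896)
(V - 192213) - 142563 = (273896 - 192213) - 142563 = 81683 - 142563 = -60880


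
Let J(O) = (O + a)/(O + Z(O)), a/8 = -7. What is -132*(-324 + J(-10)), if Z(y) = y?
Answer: 211662/5 ≈ 42332.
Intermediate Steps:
a = -56 (a = 8*(-7) = -56)
J(O) = (-56 + O)/(2*O) (J(O) = (O - 56)/(O + O) = (-56 + O)/((2*O)) = (-56 + O)*(1/(2*O)) = (-56 + O)/(2*O))
-132*(-324 + J(-10)) = -132*(-324 + (½)*(-56 - 10)/(-10)) = -132*(-324 + (½)*(-⅒)*(-66)) = -132*(-324 + 33/10) = -132*(-3207/10) = 211662/5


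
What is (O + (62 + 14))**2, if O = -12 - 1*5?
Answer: 3481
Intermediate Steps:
O = -17 (O = -12 - 5 = -17)
(O + (62 + 14))**2 = (-17 + (62 + 14))**2 = (-17 + 76)**2 = 59**2 = 3481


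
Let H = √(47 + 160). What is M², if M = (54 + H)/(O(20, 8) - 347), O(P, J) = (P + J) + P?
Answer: 3123/89401 + 324*√23/89401 ≈ 0.052313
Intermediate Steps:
H = 3*√23 (H = √207 = 3*√23 ≈ 14.387)
O(P, J) = J + 2*P (O(P, J) = (J + P) + P = J + 2*P)
M = -54/299 - 3*√23/299 (M = (54 + 3*√23)/((8 + 2*20) - 347) = (54 + 3*√23)/((8 + 40) - 347) = (54 + 3*√23)/(48 - 347) = (54 + 3*√23)/(-299) = (54 + 3*√23)*(-1/299) = -54/299 - 3*√23/299 ≈ -0.22872)
M² = (-54/299 - 3*√23/299)²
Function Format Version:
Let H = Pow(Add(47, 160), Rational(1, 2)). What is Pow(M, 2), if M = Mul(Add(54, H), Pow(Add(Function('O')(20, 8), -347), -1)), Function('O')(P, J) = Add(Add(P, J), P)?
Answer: Add(Rational(3123, 89401), Mul(Rational(324, 89401), Pow(23, Rational(1, 2)))) ≈ 0.052313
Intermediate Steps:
H = Mul(3, Pow(23, Rational(1, 2))) (H = Pow(207, Rational(1, 2)) = Mul(3, Pow(23, Rational(1, 2))) ≈ 14.387)
Function('O')(P, J) = Add(J, Mul(2, P)) (Function('O')(P, J) = Add(Add(J, P), P) = Add(J, Mul(2, P)))
M = Add(Rational(-54, 299), Mul(Rational(-3, 299), Pow(23, Rational(1, 2)))) (M = Mul(Add(54, Mul(3, Pow(23, Rational(1, 2)))), Pow(Add(Add(8, Mul(2, 20)), -347), -1)) = Mul(Add(54, Mul(3, Pow(23, Rational(1, 2)))), Pow(Add(Add(8, 40), -347), -1)) = Mul(Add(54, Mul(3, Pow(23, Rational(1, 2)))), Pow(Add(48, -347), -1)) = Mul(Add(54, Mul(3, Pow(23, Rational(1, 2)))), Pow(-299, -1)) = Mul(Add(54, Mul(3, Pow(23, Rational(1, 2)))), Rational(-1, 299)) = Add(Rational(-54, 299), Mul(Rational(-3, 299), Pow(23, Rational(1, 2)))) ≈ -0.22872)
Pow(M, 2) = Pow(Add(Rational(-54, 299), Mul(Rational(-3, 299), Pow(23, Rational(1, 2)))), 2)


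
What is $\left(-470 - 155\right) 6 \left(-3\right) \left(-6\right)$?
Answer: $-67500$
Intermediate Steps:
$\left(-470 - 155\right) 6 \left(-3\right) \left(-6\right) = - 625 \left(\left(-18\right) \left(-6\right)\right) = \left(-625\right) 108 = -67500$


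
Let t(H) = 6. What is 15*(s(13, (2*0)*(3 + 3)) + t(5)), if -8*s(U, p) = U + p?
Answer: 525/8 ≈ 65.625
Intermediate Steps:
s(U, p) = -U/8 - p/8 (s(U, p) = -(U + p)/8 = -U/8 - p/8)
15*(s(13, (2*0)*(3 + 3)) + t(5)) = 15*((-⅛*13 - 2*0*(3 + 3)/8) + 6) = 15*((-13/8 - 0*6) + 6) = 15*((-13/8 - ⅛*0) + 6) = 15*((-13/8 + 0) + 6) = 15*(-13/8 + 6) = 15*(35/8) = 525/8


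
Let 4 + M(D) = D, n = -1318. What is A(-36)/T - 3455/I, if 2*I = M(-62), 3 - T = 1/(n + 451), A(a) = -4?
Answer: 4437733/42933 ≈ 103.36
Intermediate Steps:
M(D) = -4 + D
T = 2602/867 (T = 3 - 1/(-1318 + 451) = 3 - 1/(-867) = 3 - 1*(-1/867) = 3 + 1/867 = 2602/867 ≈ 3.0012)
I = -33 (I = (-4 - 62)/2 = (1/2)*(-66) = -33)
A(-36)/T - 3455/I = -4/2602/867 - 3455/(-33) = -4*867/2602 - 3455*(-1/33) = -1734/1301 + 3455/33 = 4437733/42933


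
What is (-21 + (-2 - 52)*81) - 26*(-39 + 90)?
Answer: -5721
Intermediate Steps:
(-21 + (-2 - 52)*81) - 26*(-39 + 90) = (-21 - 54*81) - 26*51 = (-21 - 4374) - 1*1326 = -4395 - 1326 = -5721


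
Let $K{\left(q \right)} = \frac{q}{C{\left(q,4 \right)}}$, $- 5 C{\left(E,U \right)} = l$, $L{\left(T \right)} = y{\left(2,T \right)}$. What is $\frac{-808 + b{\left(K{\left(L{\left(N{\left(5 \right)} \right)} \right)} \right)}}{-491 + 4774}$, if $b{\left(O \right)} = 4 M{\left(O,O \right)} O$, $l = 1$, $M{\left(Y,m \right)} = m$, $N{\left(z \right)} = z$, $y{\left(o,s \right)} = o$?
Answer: $- \frac{408}{4283} \approx -0.09526$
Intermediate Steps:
$L{\left(T \right)} = 2$
$C{\left(E,U \right)} = - \frac{1}{5}$ ($C{\left(E,U \right)} = \left(- \frac{1}{5}\right) 1 = - \frac{1}{5}$)
$K{\left(q \right)} = - 5 q$ ($K{\left(q \right)} = \frac{q}{- \frac{1}{5}} = q \left(-5\right) = - 5 q$)
$b{\left(O \right)} = 4 O^{2}$ ($b{\left(O \right)} = 4 O O = 4 O^{2}$)
$\frac{-808 + b{\left(K{\left(L{\left(N{\left(5 \right)} \right)} \right)} \right)}}{-491 + 4774} = \frac{-808 + 4 \left(\left(-5\right) 2\right)^{2}}{-491 + 4774} = \frac{-808 + 4 \left(-10\right)^{2}}{4283} = \left(-808 + 4 \cdot 100\right) \frac{1}{4283} = \left(-808 + 400\right) \frac{1}{4283} = \left(-408\right) \frac{1}{4283} = - \frac{408}{4283}$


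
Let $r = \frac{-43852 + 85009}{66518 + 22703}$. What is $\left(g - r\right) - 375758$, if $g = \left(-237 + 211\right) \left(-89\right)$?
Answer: $- \frac{33319088281}{89221} \approx -3.7344 \cdot 10^{5}$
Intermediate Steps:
$r = \frac{41157}{89221} \approx 0.46129$
$g = 2314$ ($g = \left(-26\right) \left(-89\right) = 2314$)
$\left(g - r\right) - 375758 = \left(2314 - \frac{41157}{89221}\right) - 375758 = \frac{206416237}{89221} - 375758 = - \frac{33319088281}{89221}$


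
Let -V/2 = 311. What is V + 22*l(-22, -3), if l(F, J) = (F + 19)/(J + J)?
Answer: -611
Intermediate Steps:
V = -622 (V = -2*311 = -622)
l(F, J) = (19 + F)/(2*J) (l(F, J) = (19 + F)/((2*J)) = (19 + F)*(1/(2*J)) = (19 + F)/(2*J))
V + 22*l(-22, -3) = -622 + 22*((½)*(19 - 22)/(-3)) = -622 + 22*((½)*(-⅓)*(-3)) = -622 + 22*(½) = -622 + 11 = -611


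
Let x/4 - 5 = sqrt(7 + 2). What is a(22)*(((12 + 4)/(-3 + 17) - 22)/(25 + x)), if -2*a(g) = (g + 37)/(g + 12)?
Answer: 4307/13566 ≈ 0.31748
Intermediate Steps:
a(g) = -(37 + g)/(2*(12 + g)) (a(g) = -(g + 37)/(2*(g + 12)) = -(37 + g)/(2*(12 + g)))
x = 32 (x = 20 + 4*sqrt(7 + 2) = 20 + 4*sqrt(9) = 20 + 4*3 = 20 + 12 = 32)
a(22)*(((12 + 4)/(-3 + 17) - 22)/(25 + x)) = ((-37 - 1*22)/(2*(12 + 22)))*(((12 + 4)/(-3 + 17) - 22)/(25 + 32)) = ((1/2)*(-37 - 22)/34)*((16/14 - 22)/57) = ((1/2)*(1/34)*(-59))*((16*(1/14) - 22)*(1/57)) = -59*(8/7 - 22)/(68*57) = -(-4307)/(238*57) = -59/68*(-146/399) = 4307/13566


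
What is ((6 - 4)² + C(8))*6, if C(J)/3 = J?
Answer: 168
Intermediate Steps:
C(J) = 3*J
((6 - 4)² + C(8))*6 = ((6 - 4)² + 3*8)*6 = (2² + 24)*6 = (4 + 24)*6 = 28*6 = 168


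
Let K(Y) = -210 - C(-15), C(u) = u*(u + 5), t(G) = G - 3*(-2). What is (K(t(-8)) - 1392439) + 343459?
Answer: -1049340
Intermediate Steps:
t(G) = 6 + G (t(G) = G + 6 = 6 + G)
C(u) = u*(5 + u)
K(Y) = -360 (K(Y) = -210 - (-15)*(5 - 15) = -210 - (-15)*(-10) = -210 - 1*150 = -210 - 150 = -360)
(K(t(-8)) - 1392439) + 343459 = (-360 - 1392439) + 343459 = -1392799 + 343459 = -1049340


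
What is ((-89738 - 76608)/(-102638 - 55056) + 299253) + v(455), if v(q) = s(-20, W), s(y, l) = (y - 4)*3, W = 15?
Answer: 23589607480/78847 ≈ 2.9918e+5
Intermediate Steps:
s(y, l) = -12 + 3*y (s(y, l) = (-4 + y)*3 = -12 + 3*y)
v(q) = -72 (v(q) = -12 + 3*(-20) = -12 - 60 = -72)
((-89738 - 76608)/(-102638 - 55056) + 299253) + v(455) = ((-89738 - 76608)/(-102638 - 55056) + 299253) - 72 = (-166346/(-157694) + 299253) - 72 = (-166346*(-1/157694) + 299253) - 72 = (83173/78847 + 299253) - 72 = 23595284464/78847 - 72 = 23589607480/78847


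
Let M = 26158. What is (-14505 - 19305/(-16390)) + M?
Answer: 3472945/298 ≈ 11654.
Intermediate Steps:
(-14505 - 19305/(-16390)) + M = (-14505 - 19305/(-16390)) + 26158 = (-14505 - 19305*(-1/16390)) + 26158 = (-14505 + 351/298) + 26158 = -4322139/298 + 26158 = 3472945/298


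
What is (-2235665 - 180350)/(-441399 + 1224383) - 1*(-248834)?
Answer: 194830624641/782984 ≈ 2.4883e+5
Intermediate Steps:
(-2235665 - 180350)/(-441399 + 1224383) - 1*(-248834) = -2416015/782984 + 248834 = 194830624641/782984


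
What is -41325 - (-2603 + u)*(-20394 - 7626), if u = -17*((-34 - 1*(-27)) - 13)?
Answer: -63450585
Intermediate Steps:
u = 340 (u = -17*((-34 + 27) - 13) = -17*(-7 - 13) = -17*(-20) = 340)
-41325 - (-2603 + u)*(-20394 - 7626) = -41325 - (-2603 + 340)*(-20394 - 7626) = -41325 - (-2263)*(-28020) = -41325 - 1*63409260 = -41325 - 63409260 = -63450585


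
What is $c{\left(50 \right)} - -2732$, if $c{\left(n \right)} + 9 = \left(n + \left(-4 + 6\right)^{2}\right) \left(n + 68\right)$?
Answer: $9095$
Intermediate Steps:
$c{\left(n \right)} = -9 + \left(4 + n\right) \left(68 + n\right)$ ($c{\left(n \right)} = -9 + \left(n + \left(-4 + 6\right)^{2}\right) \left(n + 68\right) = -9 + \left(n + 2^{2}\right) \left(68 + n\right) = -9 + \left(n + 4\right) \left(68 + n\right) = -9 + \left(4 + n\right) \left(68 + n\right)$)
$c{\left(50 \right)} - -2732 = \left(263 + 50^{2} + 72 \cdot 50\right) - -2732 = \left(263 + 2500 + 3600\right) + 2732 = 6363 + 2732 = 9095$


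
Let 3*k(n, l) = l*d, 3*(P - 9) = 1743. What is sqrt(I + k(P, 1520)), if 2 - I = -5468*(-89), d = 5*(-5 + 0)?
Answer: 5*I*sqrt(179754)/3 ≈ 706.62*I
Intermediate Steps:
P = 590 (P = 9 + (1/3)*1743 = 9 + 581 = 590)
d = -25 (d = 5*(-5) = -25)
k(n, l) = -25*l/3 (k(n, l) = (l*(-25))/3 = (-25*l)/3 = -25*l/3)
I = -486650 (I = 2 - (-5468)*(-89) = 2 - 1*486652 = 2 - 486652 = -486650)
sqrt(I + k(P, 1520)) = sqrt(-486650 - 25/3*1520) = sqrt(-486650 - 38000/3) = sqrt(-1497950/3) = 5*I*sqrt(179754)/3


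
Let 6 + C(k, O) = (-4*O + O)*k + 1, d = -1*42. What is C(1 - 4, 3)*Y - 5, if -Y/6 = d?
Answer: 5539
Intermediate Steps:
d = -42
C(k, O) = -5 - 3*O*k (C(k, O) = -6 + ((-4*O + O)*k + 1) = -6 + ((-3*O)*k + 1) = -6 + (-3*O*k + 1) = -6 + (1 - 3*O*k) = -5 - 3*O*k)
Y = 252 (Y = -6*(-42) = 252)
C(1 - 4, 3)*Y - 5 = (-5 - 3*3*(1 - 4))*252 - 5 = (-5 - 3*3*(-3))*252 - 5 = (-5 + 27)*252 - 5 = 22*252 - 5 = 5544 - 5 = 5539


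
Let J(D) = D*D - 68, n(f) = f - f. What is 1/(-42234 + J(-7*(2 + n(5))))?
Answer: -1/42106 ≈ -2.3750e-5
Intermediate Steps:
n(f) = 0
J(D) = -68 + D² (J(D) = D² - 68 = -68 + D²)
1/(-42234 + J(-7*(2 + n(5)))) = 1/(-42234 + (-68 + (-7*(2 + 0))²)) = 1/(-42234 + (-68 + (-7*2)²)) = 1/(-42234 + (-68 + (-14)²)) = 1/(-42234 + (-68 + 196)) = 1/(-42234 + 128) = 1/(-42106) = -1/42106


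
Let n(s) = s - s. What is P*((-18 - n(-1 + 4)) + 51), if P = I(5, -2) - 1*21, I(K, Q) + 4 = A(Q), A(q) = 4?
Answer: -693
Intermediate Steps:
I(K, Q) = 0 (I(K, Q) = -4 + 4 = 0)
P = -21 (P = 0 - 1*21 = 0 - 21 = -21)
n(s) = 0
P*((-18 - n(-1 + 4)) + 51) = -21*((-18 - 1*0) + 51) = -21*((-18 + 0) + 51) = -21*(-18 + 51) = -21*33 = -693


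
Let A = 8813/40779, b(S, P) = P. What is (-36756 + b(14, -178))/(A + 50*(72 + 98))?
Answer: -1506131586/346630313 ≈ -4.3451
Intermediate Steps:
A = 8813/40779 (A = 8813*(1/40779) = 8813/40779 ≈ 0.21612)
(-36756 + b(14, -178))/(A + 50*(72 + 98)) = (-36756 - 178)/(8813/40779 + 50*(72 + 98)) = -36934/(8813/40779 + 50*170) = -36934/(8813/40779 + 8500) = -36934/346630313/40779 = -36934*40779/346630313 = -1506131586/346630313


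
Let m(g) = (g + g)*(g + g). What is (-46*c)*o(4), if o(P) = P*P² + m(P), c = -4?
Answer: 23552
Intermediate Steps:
m(g) = 4*g² (m(g) = (2*g)*(2*g) = 4*g²)
o(P) = P³ + 4*P² (o(P) = P*P² + 4*P² = P³ + 4*P²)
(-46*c)*o(4) = (-46*(-4))*(4²*(4 + 4)) = 184*(16*8) = 184*128 = 23552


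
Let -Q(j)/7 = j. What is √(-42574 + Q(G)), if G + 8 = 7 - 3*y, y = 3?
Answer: 2*I*√10626 ≈ 206.17*I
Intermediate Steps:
G = -10 (G = -8 + (7 - 3*3) = -8 + (7 - 9) = -8 - 2 = -10)
Q(j) = -7*j
√(-42574 + Q(G)) = √(-42574 - 7*(-10)) = √(-42574 + 70) = √(-42504) = 2*I*√10626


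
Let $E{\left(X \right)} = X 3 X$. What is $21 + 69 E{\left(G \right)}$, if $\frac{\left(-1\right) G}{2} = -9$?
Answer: $67089$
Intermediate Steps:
$G = 18$ ($G = \left(-2\right) \left(-9\right) = 18$)
$E{\left(X \right)} = 3 X^{2}$ ($E{\left(X \right)} = 3 X X = 3 X^{2}$)
$21 + 69 E{\left(G \right)} = 21 + 69 \cdot 3 \cdot 18^{2} = 21 + 69 \cdot 3 \cdot 324 = 21 + 69 \cdot 972 = 21 + 67068 = 67089$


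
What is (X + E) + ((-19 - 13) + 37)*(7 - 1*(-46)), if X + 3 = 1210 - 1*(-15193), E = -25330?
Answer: -8665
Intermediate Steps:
X = 16400 (X = -3 + (1210 - 1*(-15193)) = -3 + (1210 + 15193) = -3 + 16403 = 16400)
(X + E) + ((-19 - 13) + 37)*(7 - 1*(-46)) = (16400 - 25330) + ((-19 - 13) + 37)*(7 - 1*(-46)) = -8930 + (-32 + 37)*(7 + 46) = -8930 + 5*53 = -8930 + 265 = -8665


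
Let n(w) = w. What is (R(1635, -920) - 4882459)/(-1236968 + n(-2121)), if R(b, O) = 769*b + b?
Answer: 3623509/1239089 ≈ 2.9243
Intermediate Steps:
R(b, O) = 770*b
(R(1635, -920) - 4882459)/(-1236968 + n(-2121)) = (770*1635 - 4882459)/(-1236968 - 2121) = (1258950 - 4882459)/(-1239089) = -3623509*(-1/1239089) = 3623509/1239089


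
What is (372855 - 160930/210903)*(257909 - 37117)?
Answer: 20498484938360/249 ≈ 8.2323e+10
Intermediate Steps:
(372855 - 160930/210903)*(257909 - 37117) = (372855 - 160930*1/210903)*220792 = (372855 - 190/249)*220792 = (92840705/249)*220792 = 20498484938360/249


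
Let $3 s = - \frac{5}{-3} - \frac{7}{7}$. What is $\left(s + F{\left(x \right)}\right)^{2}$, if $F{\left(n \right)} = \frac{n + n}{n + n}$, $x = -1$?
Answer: $\frac{121}{81} \approx 1.4938$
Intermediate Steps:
$F{\left(n \right)} = 1$ ($F{\left(n \right)} = \frac{2 n}{2 n} = 2 n \frac{1}{2 n} = 1$)
$s = \frac{2}{9}$ ($s = \frac{- \frac{5}{-3} - \frac{7}{7}}{3} = \frac{\left(-5\right) \left(- \frac{1}{3}\right) - 1}{3} = \frac{\frac{5}{3} - 1}{3} = \frac{1}{3} \cdot \frac{2}{3} = \frac{2}{9} \approx 0.22222$)
$\left(s + F{\left(x \right)}\right)^{2} = \left(\frac{2}{9} + 1\right)^{2} = \left(\frac{11}{9}\right)^{2} = \frac{121}{81}$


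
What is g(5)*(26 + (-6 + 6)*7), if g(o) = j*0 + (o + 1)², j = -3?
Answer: 936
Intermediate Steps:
g(o) = (1 + o)² (g(o) = -3*0 + (o + 1)² = 0 + (1 + o)² = (1 + o)²)
g(5)*(26 + (-6 + 6)*7) = (1 + 5)²*(26 + (-6 + 6)*7) = 6²*(26 + 0*7) = 36*(26 + 0) = 36*26 = 936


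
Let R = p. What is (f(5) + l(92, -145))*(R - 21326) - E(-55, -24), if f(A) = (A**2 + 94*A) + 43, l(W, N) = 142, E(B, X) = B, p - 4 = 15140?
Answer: -4203705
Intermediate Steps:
p = 15144 (p = 4 + 15140 = 15144)
f(A) = 43 + A**2 + 94*A
R = 15144
(f(5) + l(92, -145))*(R - 21326) - E(-55, -24) = ((43 + 5**2 + 94*5) + 142)*(15144 - 21326) - 1*(-55) = ((43 + 25 + 470) + 142)*(-6182) + 55 = (538 + 142)*(-6182) + 55 = 680*(-6182) + 55 = -4203760 + 55 = -4203705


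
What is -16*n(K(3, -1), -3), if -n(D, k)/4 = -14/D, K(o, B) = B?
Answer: 896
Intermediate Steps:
n(D, k) = 56/D (n(D, k) = -(-56)/D = 56/D)
-16*n(K(3, -1), -3) = -896/(-1) = -896*(-1) = -16*(-56) = 896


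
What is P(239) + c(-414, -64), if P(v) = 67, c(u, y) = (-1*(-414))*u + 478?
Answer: -170851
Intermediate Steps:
c(u, y) = 478 + 414*u (c(u, y) = 414*u + 478 = 478 + 414*u)
P(239) + c(-414, -64) = 67 + (478 + 414*(-414)) = 67 + (478 - 171396) = 67 - 170918 = -170851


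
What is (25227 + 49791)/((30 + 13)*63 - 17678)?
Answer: -75018/14969 ≈ -5.0116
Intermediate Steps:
(25227 + 49791)/((30 + 13)*63 - 17678) = 75018/(43*63 - 17678) = 75018/(2709 - 17678) = 75018/(-14969) = 75018*(-1/14969) = -75018/14969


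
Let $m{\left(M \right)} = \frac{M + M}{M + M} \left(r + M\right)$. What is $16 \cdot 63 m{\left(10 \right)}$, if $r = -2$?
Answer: $8064$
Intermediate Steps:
$m{\left(M \right)} = -2 + M$ ($m{\left(M \right)} = \frac{M + M}{M + M} \left(-2 + M\right) = \frac{2 M}{2 M} \left(-2 + M\right) = 2 M \frac{1}{2 M} \left(-2 + M\right) = 1 \left(-2 + M\right) = -2 + M$)
$16 \cdot 63 m{\left(10 \right)} = 16 \cdot 63 \left(-2 + 10\right) = 1008 \cdot 8 = 8064$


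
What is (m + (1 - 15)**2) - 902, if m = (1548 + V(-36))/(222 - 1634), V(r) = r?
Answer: -249596/353 ≈ -707.07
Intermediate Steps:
m = -378/353 (m = (1548 - 36)/(222 - 1634) = 1512/(-1412) = 1512*(-1/1412) = -378/353 ≈ -1.0708)
(m + (1 - 15)**2) - 902 = (-378/353 + (1 - 15)**2) - 902 = (-378/353 + (-14)**2) - 902 = (-378/353 + 196) - 902 = 68810/353 - 902 = -249596/353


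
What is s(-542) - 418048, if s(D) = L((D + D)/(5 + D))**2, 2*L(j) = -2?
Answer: -418047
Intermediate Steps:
L(j) = -1 (L(j) = (1/2)*(-2) = -1)
s(D) = 1 (s(D) = (-1)**2 = 1)
s(-542) - 418048 = 1 - 418048 = -418047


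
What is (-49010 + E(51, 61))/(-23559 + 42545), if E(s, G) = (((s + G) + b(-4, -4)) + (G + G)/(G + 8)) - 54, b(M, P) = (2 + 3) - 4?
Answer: -3377497/1310034 ≈ -2.5782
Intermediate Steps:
b(M, P) = 1 (b(M, P) = 5 - 4 = 1)
E(s, G) = -53 + G + s + 2*G/(8 + G) (E(s, G) = (((s + G) + 1) + (G + G)/(G + 8)) - 54 = (((G + s) + 1) + (2*G)/(8 + G)) - 54 = ((1 + G + s) + 2*G/(8 + G)) - 54 = (1 + G + s + 2*G/(8 + G)) - 54 = -53 + G + s + 2*G/(8 + G))
(-49010 + E(51, 61))/(-23559 + 42545) = (-49010 + (-424 + 61² - 43*61 + 8*51 + 61*51)/(8 + 61))/(-23559 + 42545) = (-49010 + (-424 + 3721 - 2623 + 408 + 3111)/69)/18986 = (-49010 + (1/69)*4193)*(1/18986) = (-49010 + 4193/69)*(1/18986) = -3377497/69*1/18986 = -3377497/1310034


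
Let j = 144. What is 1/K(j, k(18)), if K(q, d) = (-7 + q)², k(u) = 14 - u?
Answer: 1/18769 ≈ 5.3279e-5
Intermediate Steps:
1/K(j, k(18)) = 1/((-7 + 144)²) = 1/(137²) = 1/18769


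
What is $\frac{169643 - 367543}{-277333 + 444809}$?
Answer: $- \frac{49475}{41869} \approx -1.1817$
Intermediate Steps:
$\frac{169643 - 367543}{-277333 + 444809} = - \frac{197900}{167476} = \left(-197900\right) \frac{1}{167476} = - \frac{49475}{41869}$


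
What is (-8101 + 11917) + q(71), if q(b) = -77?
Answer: 3739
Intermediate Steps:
(-8101 + 11917) + q(71) = (-8101 + 11917) - 77 = 3816 - 77 = 3739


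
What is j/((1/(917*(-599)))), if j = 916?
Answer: -503143228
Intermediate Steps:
j/((1/(917*(-599)))) = 916/((1/(917*(-599)))) = 916/(((1/917)*(-1/599))) = 916/(-1/549283) = 916*(-549283) = -503143228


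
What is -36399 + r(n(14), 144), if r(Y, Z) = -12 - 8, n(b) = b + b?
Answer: -36419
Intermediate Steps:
n(b) = 2*b
r(Y, Z) = -20
-36399 + r(n(14), 144) = -36399 - 20 = -36419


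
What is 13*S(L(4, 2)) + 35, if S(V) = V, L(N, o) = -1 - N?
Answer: -30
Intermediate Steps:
13*S(L(4, 2)) + 35 = 13*(-1 - 1*4) + 35 = 13*(-1 - 4) + 35 = 13*(-5) + 35 = -65 + 35 = -30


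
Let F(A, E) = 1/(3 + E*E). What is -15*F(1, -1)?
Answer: -15/4 ≈ -3.7500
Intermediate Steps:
F(A, E) = 1/(3 + E**2)
-15*F(1, -1) = -15/(3 + (-1)**2) = -15/(3 + 1) = -15/4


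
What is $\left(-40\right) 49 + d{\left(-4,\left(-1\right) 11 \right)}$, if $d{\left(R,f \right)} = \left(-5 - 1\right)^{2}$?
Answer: $-1924$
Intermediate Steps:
$d{\left(R,f \right)} = 36$ ($d{\left(R,f \right)} = \left(-6\right)^{2} = 36$)
$\left(-40\right) 49 + d{\left(-4,\left(-1\right) 11 \right)} = \left(-40\right) 49 + 36 = -1960 + 36 = -1924$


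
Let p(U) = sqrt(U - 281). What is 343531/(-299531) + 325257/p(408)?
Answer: -343531/299531 + 325257*sqrt(127)/127 ≈ 28861.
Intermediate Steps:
p(U) = sqrt(-281 + U)
343531/(-299531) + 325257/p(408) = 343531/(-299531) + 325257/(sqrt(-281 + 408)) = 343531*(-1/299531) + 325257/(sqrt(127)) = -343531/299531 + 325257*(sqrt(127)/127) = -343531/299531 + 325257*sqrt(127)/127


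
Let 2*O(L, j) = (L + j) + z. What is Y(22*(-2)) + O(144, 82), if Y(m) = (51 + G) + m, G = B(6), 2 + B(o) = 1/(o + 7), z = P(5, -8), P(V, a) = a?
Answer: 1483/13 ≈ 114.08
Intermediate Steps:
z = -8
B(o) = -2 + 1/(7 + o) (B(o) = -2 + 1/(o + 7) = -2 + 1/(7 + o))
G = -25/13 (G = (-13 - 2*6)/(7 + 6) = (-13 - 12)/13 = (1/13)*(-25) = -25/13 ≈ -1.9231)
Y(m) = 638/13 + m (Y(m) = (51 - 25/13) + m = 638/13 + m)
O(L, j) = -4 + L/2 + j/2 (O(L, j) = ((L + j) - 8)/2 = (-8 + L + j)/2 = -4 + L/2 + j/2)
Y(22*(-2)) + O(144, 82) = (638/13 + 22*(-2)) + (-4 + (½)*144 + (½)*82) = (638/13 - 44) + (-4 + 72 + 41) = 66/13 + 109 = 1483/13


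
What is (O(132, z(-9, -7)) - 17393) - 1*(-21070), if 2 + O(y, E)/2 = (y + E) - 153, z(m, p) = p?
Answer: 3617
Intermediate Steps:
O(y, E) = -310 + 2*E + 2*y (O(y, E) = -4 + 2*((y + E) - 153) = -4 + 2*((E + y) - 153) = -4 + 2*(-153 + E + y) = -4 + (-306 + 2*E + 2*y) = -310 + 2*E + 2*y)
(O(132, z(-9, -7)) - 17393) - 1*(-21070) = ((-310 + 2*(-7) + 2*132) - 17393) - 1*(-21070) = ((-310 - 14 + 264) - 17393) + 21070 = (-60 - 17393) + 21070 = -17453 + 21070 = 3617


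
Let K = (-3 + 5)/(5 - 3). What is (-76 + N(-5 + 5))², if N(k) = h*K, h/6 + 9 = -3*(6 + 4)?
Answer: 96100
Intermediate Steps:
h = -234 (h = -54 + 6*(-3*(6 + 4)) = -54 + 6*(-3*10) = -54 + 6*(-30) = -54 - 180 = -234)
K = 1 (K = 2/2 = 2*(½) = 1)
N(k) = -234 (N(k) = -234*1 = -234)
(-76 + N(-5 + 5))² = (-76 - 234)² = (-310)² = 96100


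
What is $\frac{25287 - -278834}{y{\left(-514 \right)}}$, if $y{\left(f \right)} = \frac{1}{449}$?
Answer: $136550329$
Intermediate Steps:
$y{\left(f \right)} = \frac{1}{449}$
$\frac{25287 - -278834}{y{\left(-514 \right)}} = \left(25287 - -278834\right) \frac{1}{\frac{1}{449}} = \left(25287 + 278834\right) 449 = 304121 \cdot 449 = 136550329$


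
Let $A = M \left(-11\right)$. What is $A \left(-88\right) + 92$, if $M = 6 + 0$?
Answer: $5900$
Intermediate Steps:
$M = 6$
$A = -66$ ($A = 6 \left(-11\right) = -66$)
$A \left(-88\right) + 92 = \left(-66\right) \left(-88\right) + 92 = 5808 + 92 = 5900$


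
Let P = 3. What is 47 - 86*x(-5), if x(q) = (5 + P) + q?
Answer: -211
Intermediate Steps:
x(q) = 8 + q (x(q) = (5 + 3) + q = 8 + q)
47 - 86*x(-5) = 47 - 86*(8 - 5) = 47 - 86*3 = 47 - 258 = -211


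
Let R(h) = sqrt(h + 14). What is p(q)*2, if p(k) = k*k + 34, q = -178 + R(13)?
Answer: 63490 - 2136*sqrt(3) ≈ 59790.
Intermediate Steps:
R(h) = sqrt(14 + h)
q = -178 + 3*sqrt(3) (q = -178 + sqrt(14 + 13) = -178 + sqrt(27) = -178 + 3*sqrt(3) ≈ -172.80)
p(k) = 34 + k**2 (p(k) = k**2 + 34 = 34 + k**2)
p(q)*2 = (34 + (-178 + 3*sqrt(3))**2)*2 = 68 + 2*(-178 + 3*sqrt(3))**2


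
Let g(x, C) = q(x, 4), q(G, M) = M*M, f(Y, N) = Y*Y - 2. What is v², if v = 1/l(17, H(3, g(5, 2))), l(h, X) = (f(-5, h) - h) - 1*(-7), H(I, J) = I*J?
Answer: 1/169 ≈ 0.0059172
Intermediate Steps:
f(Y, N) = -2 + Y² (f(Y, N) = Y² - 2 = -2 + Y²)
q(G, M) = M²
g(x, C) = 16 (g(x, C) = 4² = 16)
l(h, X) = 30 - h (l(h, X) = ((-2 + (-5)²) - h) - 1*(-7) = ((-2 + 25) - h) + 7 = (23 - h) + 7 = 30 - h)
v = 1/13 (v = 1/(30 - 1*17) = 1/(30 - 17) = 1/13 ≈ 0.076923)
v² = (1/13)² = 1/169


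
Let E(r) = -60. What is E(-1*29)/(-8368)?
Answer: 15/2092 ≈ 0.0071702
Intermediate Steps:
E(-1*29)/(-8368) = -60/(-8368) = -60*(-1/8368) = 15/2092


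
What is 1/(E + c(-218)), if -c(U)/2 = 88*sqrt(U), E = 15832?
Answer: 1979/32175624 + 11*I*sqrt(218)/16087812 ≈ 6.1506e-5 + 1.0095e-5*I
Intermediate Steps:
c(U) = -176*sqrt(U)
1/(E + c(-218)) = 1/(15832 - 176*I*sqrt(218))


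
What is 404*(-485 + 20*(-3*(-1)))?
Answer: -171700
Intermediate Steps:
404*(-485 + 20*(-3*(-1))) = 404*(-485 + 20*3) = 404*(-485 + 60) = 404*(-425) = -171700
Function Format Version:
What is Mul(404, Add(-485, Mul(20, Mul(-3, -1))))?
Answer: -171700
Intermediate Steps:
Mul(404, Add(-485, Mul(20, Mul(-3, -1)))) = Mul(404, Add(-485, Mul(20, 3))) = Mul(404, Add(-485, 60)) = Mul(404, -425) = -171700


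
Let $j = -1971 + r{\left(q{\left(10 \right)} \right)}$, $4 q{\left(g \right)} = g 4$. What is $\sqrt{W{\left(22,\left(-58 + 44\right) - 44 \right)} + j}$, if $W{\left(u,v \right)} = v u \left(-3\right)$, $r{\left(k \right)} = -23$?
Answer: $\sqrt{1834} \approx 42.825$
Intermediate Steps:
$q{\left(g \right)} = g$ ($q{\left(g \right)} = \frac{g 4}{4} = \frac{4 g}{4} = g$)
$W{\left(u,v \right)} = - 3 u v$ ($W{\left(u,v \right)} = u v \left(-3\right) = - 3 u v$)
$j = -1994$ ($j = -1971 - 23 = -1994$)
$\sqrt{W{\left(22,\left(-58 + 44\right) - 44 \right)} + j} = \sqrt{\left(-3\right) 22 \left(\left(-58 + 44\right) - 44\right) - 1994} = \sqrt{\left(-3\right) 22 \left(-14 - 44\right) - 1994} = \sqrt{\left(-3\right) 22 \left(-58\right) - 1994} = \sqrt{3828 - 1994} = \sqrt{1834}$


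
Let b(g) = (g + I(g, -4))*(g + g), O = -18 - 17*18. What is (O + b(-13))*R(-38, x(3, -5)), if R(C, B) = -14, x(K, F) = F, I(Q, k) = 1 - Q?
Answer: 4900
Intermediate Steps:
O = -324 (O = -18 - 306 = -324)
b(g) = 2*g (b(g) = (g + (1 - g))*(g + g) = 1*(2*g) = 2*g)
(O + b(-13))*R(-38, x(3, -5)) = (-324 + 2*(-13))*(-14) = (-324 - 26)*(-14) = -350*(-14) = 4900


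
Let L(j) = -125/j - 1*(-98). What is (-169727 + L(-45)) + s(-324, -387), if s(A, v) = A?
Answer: -1529552/9 ≈ -1.6995e+5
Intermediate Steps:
L(j) = 98 - 125/j (L(j) = -125/j + 98 = 98 - 125/j)
(-169727 + L(-45)) + s(-324, -387) = (-169727 + (98 - 125/(-45))) - 324 = (-169727 + (98 - 125*(-1/45))) - 324 = (-169727 + (98 + 25/9)) - 324 = (-169727 + 907/9) - 324 = -1526636/9 - 324 = -1529552/9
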